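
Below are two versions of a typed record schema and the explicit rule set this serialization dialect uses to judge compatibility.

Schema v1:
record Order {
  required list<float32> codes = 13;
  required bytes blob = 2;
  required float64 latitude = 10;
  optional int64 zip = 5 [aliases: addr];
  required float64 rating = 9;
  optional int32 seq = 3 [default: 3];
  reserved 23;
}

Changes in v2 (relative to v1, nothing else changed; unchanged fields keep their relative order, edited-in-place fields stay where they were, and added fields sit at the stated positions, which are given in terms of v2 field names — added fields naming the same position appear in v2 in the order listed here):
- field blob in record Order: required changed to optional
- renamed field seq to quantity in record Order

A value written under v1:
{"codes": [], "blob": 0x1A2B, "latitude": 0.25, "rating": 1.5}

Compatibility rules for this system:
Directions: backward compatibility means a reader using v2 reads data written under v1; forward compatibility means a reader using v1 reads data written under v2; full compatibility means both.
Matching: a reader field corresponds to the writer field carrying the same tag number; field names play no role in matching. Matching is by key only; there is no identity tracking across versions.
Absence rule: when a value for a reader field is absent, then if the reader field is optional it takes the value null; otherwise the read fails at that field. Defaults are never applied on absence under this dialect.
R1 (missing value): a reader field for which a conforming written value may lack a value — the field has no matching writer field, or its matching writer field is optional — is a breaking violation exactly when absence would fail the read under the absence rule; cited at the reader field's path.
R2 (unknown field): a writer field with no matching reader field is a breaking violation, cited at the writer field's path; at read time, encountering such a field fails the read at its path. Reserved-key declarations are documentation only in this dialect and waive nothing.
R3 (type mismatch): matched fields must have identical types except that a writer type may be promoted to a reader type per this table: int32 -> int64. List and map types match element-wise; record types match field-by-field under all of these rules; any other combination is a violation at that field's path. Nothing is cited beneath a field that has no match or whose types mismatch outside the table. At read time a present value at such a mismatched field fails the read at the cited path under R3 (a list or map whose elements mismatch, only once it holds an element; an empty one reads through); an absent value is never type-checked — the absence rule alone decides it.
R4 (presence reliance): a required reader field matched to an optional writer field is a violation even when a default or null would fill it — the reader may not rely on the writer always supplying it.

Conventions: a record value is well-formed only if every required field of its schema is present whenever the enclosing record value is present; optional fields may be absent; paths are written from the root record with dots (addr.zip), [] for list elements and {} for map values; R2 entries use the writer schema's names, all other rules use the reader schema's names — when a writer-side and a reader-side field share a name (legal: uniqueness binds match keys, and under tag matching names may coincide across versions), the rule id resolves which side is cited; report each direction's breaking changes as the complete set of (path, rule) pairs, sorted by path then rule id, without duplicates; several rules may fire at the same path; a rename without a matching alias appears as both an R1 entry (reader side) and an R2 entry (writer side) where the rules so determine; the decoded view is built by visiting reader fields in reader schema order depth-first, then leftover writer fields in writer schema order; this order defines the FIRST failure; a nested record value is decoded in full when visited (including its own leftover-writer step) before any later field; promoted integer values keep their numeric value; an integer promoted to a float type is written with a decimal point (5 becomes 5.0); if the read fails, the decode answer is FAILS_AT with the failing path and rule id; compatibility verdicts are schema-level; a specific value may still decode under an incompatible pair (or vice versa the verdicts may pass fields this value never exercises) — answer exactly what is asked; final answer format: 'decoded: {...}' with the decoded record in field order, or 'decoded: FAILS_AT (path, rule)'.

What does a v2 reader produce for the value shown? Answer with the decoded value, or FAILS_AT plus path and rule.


decoded: {"codes": [], "blob": 0x1A2B, "latitude": 0.25, "zip": null, "rating": 1.5, "quantity": null}

the writer's type comes first in each Order pair
migrating the Order value to v2:
  codes := []
  blob := 0x1A2B
  latitude := 0.25
  zip := null (not supplied -> null)
  rating := 1.5
  quantity := null (not supplied -> null)
  => decoded: {"codes": [], "blob": 0x1A2B, "latitude": 0.25, "zip": null, "rating": 1.5, "quantity": null}
ruling out the remaining Order differences:
  field blob in record Order: required changed to optional -> shifts the Order verdicts, not this decode


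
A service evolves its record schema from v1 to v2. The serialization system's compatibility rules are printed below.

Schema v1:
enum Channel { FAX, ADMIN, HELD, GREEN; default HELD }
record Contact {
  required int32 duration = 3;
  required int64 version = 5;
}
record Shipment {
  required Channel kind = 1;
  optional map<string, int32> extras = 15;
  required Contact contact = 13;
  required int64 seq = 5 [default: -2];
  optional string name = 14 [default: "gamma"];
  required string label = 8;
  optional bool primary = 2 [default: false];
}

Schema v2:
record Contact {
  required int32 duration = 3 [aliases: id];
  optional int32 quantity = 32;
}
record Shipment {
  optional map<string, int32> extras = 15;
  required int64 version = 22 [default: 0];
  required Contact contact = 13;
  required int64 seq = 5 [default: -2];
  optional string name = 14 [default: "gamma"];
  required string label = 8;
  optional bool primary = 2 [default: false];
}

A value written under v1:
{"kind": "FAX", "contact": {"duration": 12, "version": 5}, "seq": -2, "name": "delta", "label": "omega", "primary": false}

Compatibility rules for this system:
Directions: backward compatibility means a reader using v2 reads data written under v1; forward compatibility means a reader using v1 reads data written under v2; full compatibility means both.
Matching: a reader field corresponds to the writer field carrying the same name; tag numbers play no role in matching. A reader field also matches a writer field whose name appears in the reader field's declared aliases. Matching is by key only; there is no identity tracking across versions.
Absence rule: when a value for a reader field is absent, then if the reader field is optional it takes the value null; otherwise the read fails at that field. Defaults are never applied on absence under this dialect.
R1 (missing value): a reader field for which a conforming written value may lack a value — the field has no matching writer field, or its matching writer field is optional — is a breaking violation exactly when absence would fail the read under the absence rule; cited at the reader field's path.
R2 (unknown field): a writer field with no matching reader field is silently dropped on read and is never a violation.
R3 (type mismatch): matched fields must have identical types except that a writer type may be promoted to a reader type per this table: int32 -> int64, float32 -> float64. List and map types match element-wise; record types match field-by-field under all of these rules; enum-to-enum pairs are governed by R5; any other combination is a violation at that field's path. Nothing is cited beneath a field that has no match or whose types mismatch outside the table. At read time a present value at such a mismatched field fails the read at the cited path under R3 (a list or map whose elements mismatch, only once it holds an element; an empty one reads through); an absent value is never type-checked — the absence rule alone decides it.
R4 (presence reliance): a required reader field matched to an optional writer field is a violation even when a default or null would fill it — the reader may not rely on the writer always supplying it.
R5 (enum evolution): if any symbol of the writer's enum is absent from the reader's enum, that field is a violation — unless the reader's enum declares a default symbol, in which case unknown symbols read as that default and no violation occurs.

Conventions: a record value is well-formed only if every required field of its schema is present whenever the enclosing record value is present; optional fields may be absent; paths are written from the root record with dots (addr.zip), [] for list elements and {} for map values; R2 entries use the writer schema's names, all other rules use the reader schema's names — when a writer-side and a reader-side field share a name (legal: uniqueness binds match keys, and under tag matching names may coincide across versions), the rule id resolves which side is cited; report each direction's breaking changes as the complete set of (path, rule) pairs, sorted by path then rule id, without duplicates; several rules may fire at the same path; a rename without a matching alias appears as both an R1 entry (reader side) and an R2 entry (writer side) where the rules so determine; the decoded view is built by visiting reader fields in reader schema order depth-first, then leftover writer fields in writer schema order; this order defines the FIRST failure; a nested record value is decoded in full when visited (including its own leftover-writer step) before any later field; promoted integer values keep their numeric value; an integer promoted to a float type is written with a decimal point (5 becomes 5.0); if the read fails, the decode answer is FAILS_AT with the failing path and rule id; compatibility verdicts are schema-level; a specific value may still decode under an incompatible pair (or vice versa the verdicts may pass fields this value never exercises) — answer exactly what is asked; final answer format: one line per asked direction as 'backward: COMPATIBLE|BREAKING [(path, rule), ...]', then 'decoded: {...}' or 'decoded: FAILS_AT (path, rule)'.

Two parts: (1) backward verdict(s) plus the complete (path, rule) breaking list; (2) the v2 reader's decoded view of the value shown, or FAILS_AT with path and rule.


backward: BREAKING [(version, R1)]; decoded: FAILS_AT (version, R1)

the writer's type comes first in each Shipment pair
backward analysis of Shipment with v2 as reader and v1 as writer:
  extras: paired with writer extras (map<string, int32> -> map<string, int32>; writer optional)
  version: no writer-side match
  contact: paired with writer contact (Contact -> Contact; writer required)
  seq: paired with writer seq (int64 -> int64; writer required)
  name: paired with writer name (string -> string; writer optional)
  label: paired with writer label (string -> string; writer required)
  primary: paired with writer primary (bool -> bool; writer optional)
  kind (writer side), unknown to reader
  contact.duration: paired with writer contact.duration (int32 -> int32; writer required)
  contact.quantity: no writer-side match
  contact.version (writer side), unknown to reader
  breaking: (version, R1)
  => backward: BREAKING (1)
decoding the Shipment value with the v2 reader:
  extras := null (not supplied -> null)
  read fails at version under R1 (no fill)
  => FAILS_AT (version, R1)
checking off the Shipment differences that do not matter here:
  removed field kind from record Shipment -> matters only for Shipment's forward compatibility — outside the asked direction
  added field quantity to record Contact: optional int32, tag 32 (in v2 it sits last) -> no rule fires on it in Shipment's dialect; the asked verdict holds


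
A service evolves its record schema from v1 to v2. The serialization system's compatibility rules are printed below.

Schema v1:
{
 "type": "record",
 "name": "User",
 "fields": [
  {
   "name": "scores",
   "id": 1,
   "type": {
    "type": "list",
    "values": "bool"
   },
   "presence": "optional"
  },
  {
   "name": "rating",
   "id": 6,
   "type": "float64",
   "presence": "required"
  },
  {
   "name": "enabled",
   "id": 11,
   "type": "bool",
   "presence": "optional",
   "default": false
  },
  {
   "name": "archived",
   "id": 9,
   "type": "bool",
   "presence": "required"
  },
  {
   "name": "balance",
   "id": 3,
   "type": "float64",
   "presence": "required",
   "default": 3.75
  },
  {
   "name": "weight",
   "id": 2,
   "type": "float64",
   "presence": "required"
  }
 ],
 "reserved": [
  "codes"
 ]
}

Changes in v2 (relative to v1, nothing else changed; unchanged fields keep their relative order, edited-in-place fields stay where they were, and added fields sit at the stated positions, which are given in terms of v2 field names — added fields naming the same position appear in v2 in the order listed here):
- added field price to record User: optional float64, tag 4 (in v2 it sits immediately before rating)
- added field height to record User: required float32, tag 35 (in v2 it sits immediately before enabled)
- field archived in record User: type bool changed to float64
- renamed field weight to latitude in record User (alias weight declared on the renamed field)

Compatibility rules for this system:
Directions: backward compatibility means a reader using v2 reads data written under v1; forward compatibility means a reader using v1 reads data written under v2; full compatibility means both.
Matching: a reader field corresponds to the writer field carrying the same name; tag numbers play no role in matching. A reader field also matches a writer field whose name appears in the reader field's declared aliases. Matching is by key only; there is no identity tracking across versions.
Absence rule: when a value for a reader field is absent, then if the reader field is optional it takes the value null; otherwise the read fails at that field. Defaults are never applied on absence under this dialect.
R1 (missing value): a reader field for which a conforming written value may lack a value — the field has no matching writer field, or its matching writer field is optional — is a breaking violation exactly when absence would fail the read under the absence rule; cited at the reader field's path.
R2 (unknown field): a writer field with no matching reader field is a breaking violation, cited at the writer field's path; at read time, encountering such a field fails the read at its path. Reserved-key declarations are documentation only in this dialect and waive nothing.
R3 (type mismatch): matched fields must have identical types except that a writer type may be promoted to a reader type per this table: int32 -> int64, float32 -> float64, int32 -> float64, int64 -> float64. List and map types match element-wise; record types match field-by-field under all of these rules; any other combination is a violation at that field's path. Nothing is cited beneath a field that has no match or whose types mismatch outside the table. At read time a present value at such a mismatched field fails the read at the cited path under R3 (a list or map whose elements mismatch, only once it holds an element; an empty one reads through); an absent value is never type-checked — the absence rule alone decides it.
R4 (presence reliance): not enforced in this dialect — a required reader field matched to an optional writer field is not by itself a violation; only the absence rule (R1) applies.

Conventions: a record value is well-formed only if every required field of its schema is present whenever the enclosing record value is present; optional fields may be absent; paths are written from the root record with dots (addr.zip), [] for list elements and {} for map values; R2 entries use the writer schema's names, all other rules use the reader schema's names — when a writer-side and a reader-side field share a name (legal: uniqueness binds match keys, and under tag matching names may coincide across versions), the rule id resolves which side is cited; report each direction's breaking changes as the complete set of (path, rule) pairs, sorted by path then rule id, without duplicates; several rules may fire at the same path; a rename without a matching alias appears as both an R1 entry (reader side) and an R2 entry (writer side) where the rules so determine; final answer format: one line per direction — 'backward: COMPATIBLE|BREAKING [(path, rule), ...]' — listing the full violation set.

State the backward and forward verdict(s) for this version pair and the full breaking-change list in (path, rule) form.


backward: BREAKING [(archived, R3), (height, R1)]; forward: BREAKING [(archived, R3), (height, R2), (latitude, R2), (price, R2), (weight, R1)]

the writer's type comes first in each User pair
backward pass over User, reader schema v2, writer schema v1:
  scores: paired with writer scores (list<bool> -> list<bool>; writer optional)
  price: no writer-side match
  rating: paired with writer rating (float64 -> float64; writer required)
  height: no writer-side match
  enabled: paired with writer enabled (bool -> bool; writer optional)
  archived: paired with writer archived (bool -> float64; writer required)
  balance: paired with writer balance (float64 -> float64; writer required)
  latitude: paired with writer weight (float64 -> float64; writer required)
  rule R3 violated at archived
  rule R1 violated at height
  backward on User therefore BREAKING (2)
forward pass over User, reader schema v1, writer schema v2:
  scores: paired with writer scores (list<bool> -> list<bool>; writer optional)
  rating: paired with writer rating (float64 -> float64; writer required)
  enabled: paired with writer enabled (bool -> bool; writer optional)
  archived: paired with writer archived (float64 -> bool; writer required)
  balance: paired with writer balance (float64 -> float64; writer required)
  weight: no writer-side match
  leftover writer field: price
  leftover writer field: height
  leftover writer field: latitude
  rule R3 violated at archived
  rule R2 violated at height
  rule R2 violated at latitude
  rule R2 violated at price
  rule R1 violated at weight
  forward on User therefore BREAKING (5)


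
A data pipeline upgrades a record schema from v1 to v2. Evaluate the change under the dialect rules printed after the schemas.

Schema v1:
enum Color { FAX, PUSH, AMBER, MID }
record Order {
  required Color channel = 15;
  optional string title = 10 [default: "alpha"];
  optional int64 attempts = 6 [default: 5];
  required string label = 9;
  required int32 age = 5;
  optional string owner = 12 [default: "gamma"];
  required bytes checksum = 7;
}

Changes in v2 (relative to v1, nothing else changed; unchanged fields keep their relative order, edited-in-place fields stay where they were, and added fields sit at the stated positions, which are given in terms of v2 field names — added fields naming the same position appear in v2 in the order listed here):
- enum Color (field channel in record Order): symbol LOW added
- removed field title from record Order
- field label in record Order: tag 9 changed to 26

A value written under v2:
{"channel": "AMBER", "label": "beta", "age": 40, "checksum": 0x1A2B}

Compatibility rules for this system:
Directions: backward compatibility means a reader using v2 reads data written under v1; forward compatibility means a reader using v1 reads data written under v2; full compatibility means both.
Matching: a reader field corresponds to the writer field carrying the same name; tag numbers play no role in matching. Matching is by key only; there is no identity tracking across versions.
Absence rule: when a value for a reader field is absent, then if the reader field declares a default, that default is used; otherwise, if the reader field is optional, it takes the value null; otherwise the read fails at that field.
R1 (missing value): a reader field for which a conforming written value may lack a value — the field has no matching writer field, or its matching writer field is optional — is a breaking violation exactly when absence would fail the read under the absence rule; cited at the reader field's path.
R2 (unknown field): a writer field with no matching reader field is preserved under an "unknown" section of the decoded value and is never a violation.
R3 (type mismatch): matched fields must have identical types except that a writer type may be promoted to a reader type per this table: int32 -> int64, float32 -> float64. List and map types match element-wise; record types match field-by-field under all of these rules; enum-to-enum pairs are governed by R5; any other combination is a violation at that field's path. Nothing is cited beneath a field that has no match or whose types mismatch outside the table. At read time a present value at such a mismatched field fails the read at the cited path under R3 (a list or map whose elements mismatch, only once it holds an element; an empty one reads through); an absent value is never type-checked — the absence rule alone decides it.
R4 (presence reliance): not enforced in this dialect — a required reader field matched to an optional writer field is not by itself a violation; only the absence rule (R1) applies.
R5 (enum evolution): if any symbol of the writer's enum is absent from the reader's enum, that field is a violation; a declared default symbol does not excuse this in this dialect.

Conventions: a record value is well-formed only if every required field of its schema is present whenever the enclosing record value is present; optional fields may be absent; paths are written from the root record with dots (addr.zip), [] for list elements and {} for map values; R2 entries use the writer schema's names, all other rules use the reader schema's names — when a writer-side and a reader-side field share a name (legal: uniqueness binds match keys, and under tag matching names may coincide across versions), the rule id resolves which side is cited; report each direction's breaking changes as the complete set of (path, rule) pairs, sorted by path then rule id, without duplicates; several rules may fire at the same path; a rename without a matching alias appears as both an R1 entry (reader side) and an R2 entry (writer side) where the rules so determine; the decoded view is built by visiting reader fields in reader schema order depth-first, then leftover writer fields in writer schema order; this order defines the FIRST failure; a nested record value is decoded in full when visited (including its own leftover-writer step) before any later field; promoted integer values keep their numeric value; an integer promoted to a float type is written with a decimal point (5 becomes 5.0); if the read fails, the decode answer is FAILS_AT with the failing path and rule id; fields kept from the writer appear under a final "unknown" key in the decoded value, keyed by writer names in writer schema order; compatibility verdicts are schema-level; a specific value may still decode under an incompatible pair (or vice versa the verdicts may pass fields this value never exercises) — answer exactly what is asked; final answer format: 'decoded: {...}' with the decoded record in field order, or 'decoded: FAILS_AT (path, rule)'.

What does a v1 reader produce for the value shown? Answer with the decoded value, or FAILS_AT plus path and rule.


the writer's type comes first in each Order pair
decoding the Order value with the v1 reader:
  channel := "AMBER"
  title := "alpha" (no value, default fills)
  attempts := 5 (no value, default fills)
  label := "beta"
  age := 40
  owner := "gamma" (no value, default fills)
  checksum := 0x1A2B
  => decoded: {"channel": "AMBER", "title": "alpha", "attempts": 5, "label": "beta", "age": 40, "owner": "gamma", "checksum": 0x1A2B}
ruling out the remaining Order differences:
  enum Color (field channel in record Order): symbol LOW added -> schema-level compatibility only; this Order value's decode is unchanged
  removed field title from record Order -> triggers nothing under the printed rules; the Order answer is the same either way
  field label in record Order: tag 9 changed to 26 -> triggers nothing under the printed rules; the Order answer is the same either way

decoded: {"channel": "AMBER", "title": "alpha", "attempts": 5, "label": "beta", "age": 40, "owner": "gamma", "checksum": 0x1A2B}


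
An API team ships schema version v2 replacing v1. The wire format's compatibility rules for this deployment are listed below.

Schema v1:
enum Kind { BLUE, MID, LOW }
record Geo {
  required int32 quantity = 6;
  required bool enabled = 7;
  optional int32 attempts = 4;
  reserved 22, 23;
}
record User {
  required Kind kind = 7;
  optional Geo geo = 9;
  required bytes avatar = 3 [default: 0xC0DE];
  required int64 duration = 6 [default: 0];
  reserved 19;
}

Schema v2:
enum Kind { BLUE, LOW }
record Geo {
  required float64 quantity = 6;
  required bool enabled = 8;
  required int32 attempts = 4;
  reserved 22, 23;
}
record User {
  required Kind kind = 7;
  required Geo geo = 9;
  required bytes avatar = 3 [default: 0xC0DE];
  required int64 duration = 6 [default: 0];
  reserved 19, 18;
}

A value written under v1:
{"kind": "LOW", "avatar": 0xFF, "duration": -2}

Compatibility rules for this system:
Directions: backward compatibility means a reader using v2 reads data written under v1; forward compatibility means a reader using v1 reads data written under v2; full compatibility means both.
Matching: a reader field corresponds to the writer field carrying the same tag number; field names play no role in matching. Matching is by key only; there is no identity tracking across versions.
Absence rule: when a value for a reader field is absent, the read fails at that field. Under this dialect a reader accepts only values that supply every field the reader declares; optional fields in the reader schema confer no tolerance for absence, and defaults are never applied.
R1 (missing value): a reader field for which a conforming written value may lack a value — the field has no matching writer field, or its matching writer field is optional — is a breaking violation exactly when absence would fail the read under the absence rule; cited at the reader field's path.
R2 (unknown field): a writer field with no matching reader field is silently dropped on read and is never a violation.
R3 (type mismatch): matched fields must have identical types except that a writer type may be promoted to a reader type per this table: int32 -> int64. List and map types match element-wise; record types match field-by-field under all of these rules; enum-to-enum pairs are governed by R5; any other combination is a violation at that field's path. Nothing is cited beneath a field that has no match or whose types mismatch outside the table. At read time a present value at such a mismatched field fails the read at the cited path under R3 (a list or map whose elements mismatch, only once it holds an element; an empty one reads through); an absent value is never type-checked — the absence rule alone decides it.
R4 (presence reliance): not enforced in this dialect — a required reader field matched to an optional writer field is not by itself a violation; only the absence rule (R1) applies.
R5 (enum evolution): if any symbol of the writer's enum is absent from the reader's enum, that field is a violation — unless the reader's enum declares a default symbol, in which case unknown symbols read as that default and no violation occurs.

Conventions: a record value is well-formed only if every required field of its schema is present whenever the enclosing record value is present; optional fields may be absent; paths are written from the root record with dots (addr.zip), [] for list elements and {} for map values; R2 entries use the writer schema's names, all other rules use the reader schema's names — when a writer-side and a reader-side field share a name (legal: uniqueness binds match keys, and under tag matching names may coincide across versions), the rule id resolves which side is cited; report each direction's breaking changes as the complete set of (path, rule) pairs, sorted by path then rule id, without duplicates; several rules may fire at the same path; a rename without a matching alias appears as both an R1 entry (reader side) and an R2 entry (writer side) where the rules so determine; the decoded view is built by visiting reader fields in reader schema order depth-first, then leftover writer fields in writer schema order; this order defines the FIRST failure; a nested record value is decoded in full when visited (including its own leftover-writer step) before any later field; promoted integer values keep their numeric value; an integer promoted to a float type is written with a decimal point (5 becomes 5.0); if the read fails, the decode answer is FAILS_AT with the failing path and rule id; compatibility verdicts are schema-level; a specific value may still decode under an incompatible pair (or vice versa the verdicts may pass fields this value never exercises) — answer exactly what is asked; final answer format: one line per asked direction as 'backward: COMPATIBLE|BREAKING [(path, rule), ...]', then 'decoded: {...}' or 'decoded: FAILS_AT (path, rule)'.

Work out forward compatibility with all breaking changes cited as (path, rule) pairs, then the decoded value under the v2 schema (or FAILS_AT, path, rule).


arrows below run writer -> reader for User
forward analysis of User with v1 as reader and v2 as writer:
  writer required, Kind -> Kind: reader kind maps from writer kind
  writer required, Geo -> Geo: reader geo maps from writer geo
  writer required, bytes -> bytes: reader avatar maps from writer avatar
  writer required, int64 -> int64: reader duration maps from writer duration
  writer required, float64 -> int32: reader geo.quantity maps from writer geo.quantity
  geo.enabled: no writer-side match
  writer required, int32 -> int32: reader geo.attempts maps from writer geo.attempts
  writer geo.enabled: unknown to reader
  R1 fires at geo.enabled
  R3 fires at geo.quantity
  => forward verdict for User: BREAKING, 2 violation(s)
decode walk for User under reader schema v2:
  kind := "LOW"
  read fails at geo under R1 (no fill)
  => FAILS_AT (geo, R1)
the rest of the User diff is inert for this question:
  enum Kind (field kind in record User): symbol MID removed -> matters only for User's backward compatibility — outside the asked direction

forward: BREAKING [(geo.enabled, R1), (geo.quantity, R3)]; decoded: FAILS_AT (geo, R1)


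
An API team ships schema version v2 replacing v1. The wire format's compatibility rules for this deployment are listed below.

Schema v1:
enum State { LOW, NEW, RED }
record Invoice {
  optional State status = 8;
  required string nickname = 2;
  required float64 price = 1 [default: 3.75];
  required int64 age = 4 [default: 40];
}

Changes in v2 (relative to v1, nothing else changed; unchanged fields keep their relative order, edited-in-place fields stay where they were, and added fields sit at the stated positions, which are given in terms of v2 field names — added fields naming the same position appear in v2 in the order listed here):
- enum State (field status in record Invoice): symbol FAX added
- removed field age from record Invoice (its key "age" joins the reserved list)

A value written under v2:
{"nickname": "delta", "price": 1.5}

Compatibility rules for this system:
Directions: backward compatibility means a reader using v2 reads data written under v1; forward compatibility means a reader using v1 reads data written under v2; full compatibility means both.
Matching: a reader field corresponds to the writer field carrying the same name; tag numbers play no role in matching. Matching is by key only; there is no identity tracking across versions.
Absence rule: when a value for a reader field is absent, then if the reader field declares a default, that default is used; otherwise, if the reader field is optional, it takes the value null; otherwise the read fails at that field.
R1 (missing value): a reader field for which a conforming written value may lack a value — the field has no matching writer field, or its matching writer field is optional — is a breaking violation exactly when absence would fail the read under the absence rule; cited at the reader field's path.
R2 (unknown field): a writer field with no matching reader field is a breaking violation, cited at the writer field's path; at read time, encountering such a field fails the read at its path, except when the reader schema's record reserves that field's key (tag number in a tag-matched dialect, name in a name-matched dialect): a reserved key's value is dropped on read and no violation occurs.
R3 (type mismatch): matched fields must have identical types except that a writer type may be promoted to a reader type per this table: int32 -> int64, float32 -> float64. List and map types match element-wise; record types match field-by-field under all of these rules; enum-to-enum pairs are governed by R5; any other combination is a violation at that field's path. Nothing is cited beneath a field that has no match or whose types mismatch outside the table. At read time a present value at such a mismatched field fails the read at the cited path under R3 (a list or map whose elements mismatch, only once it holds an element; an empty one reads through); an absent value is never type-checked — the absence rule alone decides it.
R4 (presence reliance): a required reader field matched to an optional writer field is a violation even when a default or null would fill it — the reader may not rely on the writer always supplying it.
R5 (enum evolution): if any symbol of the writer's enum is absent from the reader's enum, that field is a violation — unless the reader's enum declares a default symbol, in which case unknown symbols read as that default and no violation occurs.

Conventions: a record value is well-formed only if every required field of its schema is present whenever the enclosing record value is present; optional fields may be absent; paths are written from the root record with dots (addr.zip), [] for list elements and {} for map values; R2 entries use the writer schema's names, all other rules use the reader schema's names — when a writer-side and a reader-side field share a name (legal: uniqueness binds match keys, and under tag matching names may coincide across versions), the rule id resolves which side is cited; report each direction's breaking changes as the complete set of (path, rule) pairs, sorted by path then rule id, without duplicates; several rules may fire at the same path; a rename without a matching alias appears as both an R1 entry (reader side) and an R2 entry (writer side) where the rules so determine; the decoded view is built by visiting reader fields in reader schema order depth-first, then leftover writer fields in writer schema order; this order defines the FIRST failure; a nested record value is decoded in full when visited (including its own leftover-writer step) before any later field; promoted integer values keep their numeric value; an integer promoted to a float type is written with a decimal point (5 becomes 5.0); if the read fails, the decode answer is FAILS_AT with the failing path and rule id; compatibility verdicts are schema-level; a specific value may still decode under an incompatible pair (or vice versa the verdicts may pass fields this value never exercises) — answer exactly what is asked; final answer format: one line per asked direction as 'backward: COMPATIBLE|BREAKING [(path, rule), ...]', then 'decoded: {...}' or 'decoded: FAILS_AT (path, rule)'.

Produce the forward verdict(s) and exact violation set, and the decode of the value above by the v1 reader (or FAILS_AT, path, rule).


each type pair in Invoice: writer, then reader
checking forward for Invoice: reader v1 against writer v2:
  writer optional, State -> State: reader status maps from writer status
  writer required, string -> string: reader nickname maps from writer nickname
  writer required, float64 -> float64: reader price maps from writer price
  age has no writer counterpart
  breaking: (status, R5)
  => forward: BREAKING (1)
decode walk for Invoice under reader schema v1:
  status := null (missing; optional => null)
  nickname := "delta"
  price := 1.5
  age := 40 (missing; default applied)
  => decoded: {"status": null, "nickname": "delta", "price": 1.5, "age": 40}
the rest of the Invoice diff is inert for this question:
  removed field age from record Invoice (its key "age" joins the reserved list) -> triggers nothing under Invoice's printed rules — same verdict

forward: BREAKING [(status, R5)]; decoded: {"status": null, "nickname": "delta", "price": 1.5, "age": 40}


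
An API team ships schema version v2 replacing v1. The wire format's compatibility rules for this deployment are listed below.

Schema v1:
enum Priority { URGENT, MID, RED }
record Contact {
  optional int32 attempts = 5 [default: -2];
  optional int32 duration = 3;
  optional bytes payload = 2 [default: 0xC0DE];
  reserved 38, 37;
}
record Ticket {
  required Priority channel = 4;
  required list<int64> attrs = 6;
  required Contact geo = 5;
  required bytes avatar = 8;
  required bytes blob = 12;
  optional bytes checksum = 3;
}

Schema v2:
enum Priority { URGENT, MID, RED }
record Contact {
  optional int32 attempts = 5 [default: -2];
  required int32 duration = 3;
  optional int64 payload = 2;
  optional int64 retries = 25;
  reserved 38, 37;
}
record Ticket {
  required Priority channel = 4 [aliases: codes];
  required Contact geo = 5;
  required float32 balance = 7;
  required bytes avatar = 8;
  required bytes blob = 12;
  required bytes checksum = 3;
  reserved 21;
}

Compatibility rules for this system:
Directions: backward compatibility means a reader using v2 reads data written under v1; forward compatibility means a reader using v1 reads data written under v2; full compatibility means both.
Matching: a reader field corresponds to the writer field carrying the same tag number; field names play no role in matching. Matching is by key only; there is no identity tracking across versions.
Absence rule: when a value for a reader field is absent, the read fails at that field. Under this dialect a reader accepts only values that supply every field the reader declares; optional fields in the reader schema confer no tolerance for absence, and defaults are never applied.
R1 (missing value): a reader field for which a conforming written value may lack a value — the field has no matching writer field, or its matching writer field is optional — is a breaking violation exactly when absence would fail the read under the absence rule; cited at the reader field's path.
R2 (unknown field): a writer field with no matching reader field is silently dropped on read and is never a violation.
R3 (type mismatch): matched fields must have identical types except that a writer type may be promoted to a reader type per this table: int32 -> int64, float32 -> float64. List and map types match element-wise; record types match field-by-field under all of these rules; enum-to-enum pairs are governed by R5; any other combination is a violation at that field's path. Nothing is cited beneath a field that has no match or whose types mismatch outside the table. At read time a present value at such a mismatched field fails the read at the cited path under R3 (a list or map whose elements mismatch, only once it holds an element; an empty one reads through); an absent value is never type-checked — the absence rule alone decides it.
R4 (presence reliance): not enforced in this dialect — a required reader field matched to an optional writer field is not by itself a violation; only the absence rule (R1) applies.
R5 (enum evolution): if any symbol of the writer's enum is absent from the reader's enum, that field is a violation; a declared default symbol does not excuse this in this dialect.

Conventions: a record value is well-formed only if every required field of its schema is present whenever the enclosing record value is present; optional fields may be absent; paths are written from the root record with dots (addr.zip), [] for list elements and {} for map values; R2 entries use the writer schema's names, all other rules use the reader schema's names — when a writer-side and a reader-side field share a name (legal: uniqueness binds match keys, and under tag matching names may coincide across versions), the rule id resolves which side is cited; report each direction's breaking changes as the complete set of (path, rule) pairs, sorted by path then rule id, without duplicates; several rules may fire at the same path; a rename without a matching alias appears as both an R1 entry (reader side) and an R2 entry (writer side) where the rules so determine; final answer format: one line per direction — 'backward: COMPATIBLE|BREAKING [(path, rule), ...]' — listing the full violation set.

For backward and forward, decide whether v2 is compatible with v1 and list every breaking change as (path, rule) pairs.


in Ticket below, arrows point writer -> reader
backward for Ticket (reader v2, writer v1):
  channel <- channel (Priority -> Priority, writer required)
  geo <- geo (Contact -> Contact, writer required)
  balance: no writer match
  avatar <- avatar (bytes -> bytes, writer required)
  blob <- blob (bytes -> bytes, writer required)
  checksum <- checksum (bytes -> bytes, writer optional)
  writer attrs: unknown to reader
  geo.attempts <- geo.attempts (int32 -> int32, writer optional)
  geo.duration <- geo.duration (int32 -> int32, writer optional)
  geo.payload <- geo.payload (bytes -> int64, writer optional)
  geo.retries: no writer match
  violation R1 at balance
  violation R1 at checksum
  violation R1 at geo.attempts
  violation R1 at geo.duration
  violation R1 at geo.payload
  violation R3 at geo.payload
  violation R1 at geo.retries
  => backward: BREAKING (7)
forward for Ticket (reader v1, writer v2):
  channel <- channel (Priority -> Priority, writer required)
  attrs: no writer match
  geo <- geo (Contact -> Contact, writer required)
  avatar <- avatar (bytes -> bytes, writer required)
  blob <- blob (bytes -> bytes, writer required)
  checksum <- checksum (bytes -> bytes, writer required)
  writer balance: unknown to reader
  geo.attempts <- geo.attempts (int32 -> int32, writer optional)
  geo.duration <- geo.duration (int32 -> int32, writer required)
  geo.payload <- geo.payload (int64 -> bytes, writer optional)
  writer geo.retries: unknown to reader
  violation R1 at attrs
  violation R1 at geo.attempts
  violation R1 at geo.payload
  violation R3 at geo.payload
  => forward: BREAKING (4)

backward: BREAKING [(balance, R1), (checksum, R1), (geo.attempts, R1), (geo.duration, R1), (geo.payload, R1), (geo.payload, R3), (geo.retries, R1)]; forward: BREAKING [(attrs, R1), (geo.attempts, R1), (geo.payload, R1), (geo.payload, R3)]
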